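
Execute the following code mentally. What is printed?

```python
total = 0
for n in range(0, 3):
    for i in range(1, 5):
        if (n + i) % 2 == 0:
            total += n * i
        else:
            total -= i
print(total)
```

2

n=0,i=1: odd sum, total = 0-1 = -1
n=0,i=2: even sum, total = (-1)+0 = -1
n=0,i=3: odd sum, total = (-1)-3 = -4
n=0,i=4: even sum, total = (-4)+0 = -4
n=1,i=1: even sum, total = (-4)+1 = -3
n=1,i=2: odd sum, total = (-3)-2 = -5
n=1,i=3: even sum, total = (-5)+3 = -2
n=1,i=4: odd sum, total = (-2)-4 = -6
n=2,i=1: odd sum, total = (-6)-1 = -7
n=2,i=2: even sum, total = (-7)+4 = -3
n=2,i=3: odd sum, total = (-3)-3 = -6
n=2,i=4: even sum, total = (-6)+8 = 2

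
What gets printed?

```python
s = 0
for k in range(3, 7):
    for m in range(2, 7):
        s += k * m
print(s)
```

k=3,m=2: s = 0+6 = 6
k=3,m=3: s = 6+9 = 15
k=3,m=4: s = 15+12 = 27
k=3,m=5: s = 27+15 = 42
k=3,m=6: s = 42+18 = 60
k=4,m=2: s = 60+8 = 68
k=4,m=3: s = 68+12 = 80
k=4,m=4: s = 80+16 = 96
k=4,m=5: s = 96+20 = 116
k=4,m=6: s = 116+24 = 140
k=5,m=2: s = 140+10 = 150
k=5,m=3: s = 150+15 = 165
k=5,m=4: s = 165+20 = 185
k=5,m=5: s = 185+25 = 210
k=5,m=6: s = 210+30 = 240
k=6,m=2: s = 240+12 = 252
k=6,m=3: s = 252+18 = 270
k=6,m=4: s = 270+24 = 294
k=6,m=5: s = 294+30 = 324
k=6,m=6: s = 324+36 = 360

360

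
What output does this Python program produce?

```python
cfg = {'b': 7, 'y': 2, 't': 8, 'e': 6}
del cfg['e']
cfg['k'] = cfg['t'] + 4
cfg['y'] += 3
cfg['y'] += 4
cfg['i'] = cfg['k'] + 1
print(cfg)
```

{'b': 7, 'y': 9, 't': 8, 'k': 12, 'i': 13}

del 'e' → {'b': 7, 'y': 2, 't': 8}
cfg['k'] = cfg['t']+4 = 12 → {'b': 7, 'y': 2, 't': 8, 'k': 12}
cfg['y'] = 2+3 = 5 → {'b': 7, 'y': 5, 't': 8, 'k': 12}
cfg['y'] = 5+4 = 9 → {'b': 7, 'y': 9, 't': 8, 'k': 12}
cfg['i'] = cfg['k']+1 = 13 → {'b': 7, 'y': 9, 't': 8, 'k': 12, 'i': 13}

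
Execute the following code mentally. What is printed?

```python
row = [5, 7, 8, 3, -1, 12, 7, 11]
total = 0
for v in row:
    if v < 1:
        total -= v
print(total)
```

v=5: not <1
v=7: not <1
v=8: not <1
v=3: not <1
v=-1: <1, total = 0-(-1) = 1
v=12: not <1
v=7: not <1
v=11: not <1

1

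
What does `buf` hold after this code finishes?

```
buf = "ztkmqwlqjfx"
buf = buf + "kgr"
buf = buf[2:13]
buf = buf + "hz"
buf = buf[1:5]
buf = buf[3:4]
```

'l'

+ 'kgr' → 'ztkmqwlqjfxkgr'
slice [2:13] → 'kmqwlqjfxkg'
+ 'hz' → 'kmqwlqjfxkghz'
slice [1:5] → 'mqwl'
slice [3:4] → 'l'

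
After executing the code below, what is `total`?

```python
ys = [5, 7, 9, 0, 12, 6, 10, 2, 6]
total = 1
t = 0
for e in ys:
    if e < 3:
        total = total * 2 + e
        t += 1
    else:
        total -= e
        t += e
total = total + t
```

-83

e=5: not <3, total = 1-5 = -4; t=5
e=7: not <3, total = (-4)-7 = -11; t=12
e=9: not <3, total = (-11)-9 = -20; t=21
e=0: <3, total = (-20)*2+0 = -40; t=22
e=12: not <3, total = (-40)-12 = -52; t=34
e=6: not <3, total = (-52)-6 = -58; t=40
e=10: not <3, total = (-58)-10 = -68; t=50
e=2: <3, total = (-68)*2+2 = -134; t=51
e=6: not <3, total = (-134)-6 = -140; t=57
total+t = (-140)+57 = -83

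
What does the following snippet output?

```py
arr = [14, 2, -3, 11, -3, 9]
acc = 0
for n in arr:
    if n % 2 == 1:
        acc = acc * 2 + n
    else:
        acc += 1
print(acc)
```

55

n=14: not odd, acc = 0+1 = 1
n=2: not odd, acc = 1+1 = 2
n=-3: odd, acc = 2*2+(-3) = 1
n=11: odd, acc = 1*2+11 = 13
n=-3: odd, acc = 13*2+(-3) = 23
n=9: odd, acc = 23*2+9 = 55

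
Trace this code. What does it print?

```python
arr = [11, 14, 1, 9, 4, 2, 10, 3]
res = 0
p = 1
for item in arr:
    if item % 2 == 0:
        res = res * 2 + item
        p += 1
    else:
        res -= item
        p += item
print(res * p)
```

-3393

item=11: not even, res = 0-11 = -11; p=12
item=14: even, res = (-11)*2+14 = -8; p=13
item=1: not even, res = (-8)-1 = -9; p=14
item=9: not even, res = (-9)-9 = -18; p=23
item=4: even, res = (-18)*2+4 = -32; p=24
item=2: even, res = (-32)*2+2 = -62; p=25
item=10: even, res = (-62)*2+10 = -114; p=26
item=3: not even, res = (-114)-3 = -117; p=29
res*p = (-117)*29 = -3393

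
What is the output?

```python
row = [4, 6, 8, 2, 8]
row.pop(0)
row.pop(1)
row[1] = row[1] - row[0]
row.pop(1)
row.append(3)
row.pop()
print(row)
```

pop(0) removes 4 → [6, 8, 2, 8]
pop(1) removes 8 → [6, 2, 8]
row[1] = row[1]-row[0] = 2-6 = -4 → [6, -4, 8]
pop(1) removes -4 → [6, 8]
append 3 → [6, 8, 3]
pop() removes 3 → [6, 8]

[6, 8]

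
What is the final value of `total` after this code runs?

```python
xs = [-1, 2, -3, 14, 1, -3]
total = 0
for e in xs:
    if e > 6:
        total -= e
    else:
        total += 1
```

-9

e=-1: not >6, total = 0+1 = 1
e=2: not >6, total = 1+1 = 2
e=-3: not >6, total = 2+1 = 3
e=14: >6, total = 3-14 = -11
e=1: not >6, total = (-11)+1 = -10
e=-3: not >6, total = (-10)+1 = -9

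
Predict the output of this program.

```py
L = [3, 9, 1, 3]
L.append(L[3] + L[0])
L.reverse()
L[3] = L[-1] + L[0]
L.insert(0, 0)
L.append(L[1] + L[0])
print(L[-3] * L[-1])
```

54

append L[3]+L[0] = 3+3 = 6 → [3, 9, 1, 3, 6]
reverse → [6, 3, 1, 9, 3]
L[3] = L[-1]+L[0] = 3+6 = 9 → [6, 3, 1, 9, 3]
insert 0 at 0 → [0, 6, 3, 1, 9, 3]
append L[1]+L[0] = 6+0 = 6 → [0, 6, 3, 1, 9, 3, 6]
L[-3]*L[-1] = 9*6 = 54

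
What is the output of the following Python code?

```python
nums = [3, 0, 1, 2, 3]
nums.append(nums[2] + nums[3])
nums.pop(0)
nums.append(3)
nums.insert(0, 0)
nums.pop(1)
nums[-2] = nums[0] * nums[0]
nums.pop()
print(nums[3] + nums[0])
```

3

append nums[2]+nums[3] = 1+2 = 3 → [3, 0, 1, 2, 3, 3]
pop(0) removes 3 → [0, 1, 2, 3, 3]
append 3 → [0, 1, 2, 3, 3, 3]
insert 0 at 0 → [0, 0, 1, 2, 3, 3, 3]
pop(1) removes 0 → [0, 1, 2, 3, 3, 3]
nums[-2] = nums[0]*nums[0] = 0*0 = 0 → [0, 1, 2, 3, 0, 3]
pop() removes 3 → [0, 1, 2, 3, 0]
nums[3]+nums[0] = 3+0 = 3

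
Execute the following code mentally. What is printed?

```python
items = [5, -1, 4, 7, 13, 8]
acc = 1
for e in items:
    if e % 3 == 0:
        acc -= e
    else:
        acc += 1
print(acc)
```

e=5: not %3==0, acc = 1+1 = 2
e=-1: not %3==0, acc = 2+1 = 3
e=4: not %3==0, acc = 3+1 = 4
e=7: not %3==0, acc = 4+1 = 5
e=13: not %3==0, acc = 5+1 = 6
e=8: not %3==0, acc = 6+1 = 7

7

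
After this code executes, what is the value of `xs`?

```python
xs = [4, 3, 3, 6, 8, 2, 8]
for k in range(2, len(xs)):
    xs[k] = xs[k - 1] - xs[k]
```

k=2: xs[2] = 3-3 = 0 → [4, 3, 0, 6, 8, 2, 8]
k=3: xs[3] = 0-6 = -6 → [4, 3, 0, -6, 8, 2, 8]
k=4: xs[4] = (-6)-8 = -14 → [4, 3, 0, -6, -14, 2, 8]
k=5: xs[5] = (-14)-2 = -16 → [4, 3, 0, -6, -14, -16, 8]
k=6: xs[6] = (-16)-8 = -24 → [4, 3, 0, -6, -14, -16, -24]

[4, 3, 0, -6, -14, -16, -24]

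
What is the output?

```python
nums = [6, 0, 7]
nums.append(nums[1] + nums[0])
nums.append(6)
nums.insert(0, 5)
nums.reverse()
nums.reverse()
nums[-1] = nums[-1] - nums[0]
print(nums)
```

append nums[1]+nums[0] = 0+6 = 6 → [6, 0, 7, 6]
append 6 → [6, 0, 7, 6, 6]
insert 5 at 0 → [5, 6, 0, 7, 6, 6]
reverse → [6, 6, 7, 0, 6, 5]
reverse → [5, 6, 0, 7, 6, 6]
nums[-1] = nums[-1]-nums[0] = 6-5 = 1 → [5, 6, 0, 7, 6, 1]

[5, 6, 0, 7, 6, 1]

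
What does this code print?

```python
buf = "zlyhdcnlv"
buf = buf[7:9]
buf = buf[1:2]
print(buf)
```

slice [7:9] → 'lv'
slice [1:2] → 'v'

v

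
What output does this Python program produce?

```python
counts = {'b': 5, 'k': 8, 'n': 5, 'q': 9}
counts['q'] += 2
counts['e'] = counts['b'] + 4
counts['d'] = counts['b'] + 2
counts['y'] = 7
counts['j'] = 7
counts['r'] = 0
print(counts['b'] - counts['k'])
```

-3

counts['q'] = 9+2 = 11 → {'b': 5, 'k': 8, 'n': 5, 'q': 11}
counts['e'] = counts['b']+4 = 9 → {'b': 5, 'k': 8, 'n': 5, 'q': 11, 'e': 9}
counts['d'] = counts['b']+2 = 7 → {'b': 5, 'k': 8, 'n': 5, 'q': 11, 'e': 9, 'd': 7}
counts['y'] = 7 → {'b': 5, 'k': 8, 'n': 5, 'q': 11, 'e': 9, 'd': 7, 'y': 7}
counts['j'] = 7 → {'b': 5, 'k': 8, 'n': 5, 'q': 11, 'e': 9, 'd': 7, 'y': 7, 'j': 7}
counts['r'] = 0 → {'b': 5, 'k': 8, 'n': 5, 'q': 11, 'e': 9, 'd': 7, 'y': 7, 'j': 7, 'r': 0}
counts['b']-counts['k'] = 5-8 = -3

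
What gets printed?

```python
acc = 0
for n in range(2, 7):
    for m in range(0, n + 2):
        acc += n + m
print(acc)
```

210

n=2,m=0: acc = 0+2 = 2
n=2,m=1: acc = 2+3 = 5
n=2,m=2: acc = 5+4 = 9
n=2,m=3: acc = 9+5 = 14
n=3,m=0: acc = 14+3 = 17
n=3,m=1: acc = 17+4 = 21
n=3,m=2: acc = 21+5 = 26
n=3,m=3: acc = 26+6 = 32
n=3,m=4: acc = 32+7 = 39
n=4,m=0: acc = 39+4 = 43
n=4,m=1: acc = 43+5 = 48
n=4,m=2: acc = 48+6 = 54
n=4,m=3: acc = 54+7 = 61
n=4,m=4: acc = 61+8 = 69
n=4,m=5: acc = 69+9 = 78
n=5,m=0: acc = 78+5 = 83
n=5,m=1: acc = 83+6 = 89
n=5,m=2: acc = 89+7 = 96
n=5,m=3: acc = 96+8 = 104
n=5,m=4: acc = 104+9 = 113
n=5,m=5: acc = 113+10 = 123
n=5,m=6: acc = 123+11 = 134
n=6,m=0: acc = 134+6 = 140
n=6,m=1: acc = 140+7 = 147
n=6,m=2: acc = 147+8 = 155
n=6,m=3: acc = 155+9 = 164
n=6,m=4: acc = 164+10 = 174
n=6,m=5: acc = 174+11 = 185
n=6,m=6: acc = 185+12 = 197
n=6,m=7: acc = 197+13 = 210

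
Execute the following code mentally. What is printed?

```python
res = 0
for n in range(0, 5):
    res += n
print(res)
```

n=0: res = 0+0 = 0
n=1: res = 0+1 = 1
n=2: res = 1+2 = 3
n=3: res = 3+3 = 6
n=4: res = 6+4 = 10

10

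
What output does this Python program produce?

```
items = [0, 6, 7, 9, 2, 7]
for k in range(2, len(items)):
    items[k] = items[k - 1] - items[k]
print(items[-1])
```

-19

k=2: items[2] = 6-7 = -1 → [0, 6, -1, 9, 2, 7]
k=3: items[3] = (-1)-9 = -10 → [0, 6, -1, -10, 2, 7]
k=4: items[4] = (-10)-2 = -12 → [0, 6, -1, -10, -12, 7]
k=5: items[5] = (-12)-7 = -19 → [0, 6, -1, -10, -12, -19]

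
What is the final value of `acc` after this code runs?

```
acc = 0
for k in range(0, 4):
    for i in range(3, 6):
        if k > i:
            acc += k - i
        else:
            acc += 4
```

k=0,i=3: not 0>3, acc = 0+4 = 4
k=0,i=4: not 0>4, acc = 4+4 = 8
k=0,i=5: not 0>5, acc = 8+4 = 12
k=1,i=3: not 1>3, acc = 12+4 = 16
k=1,i=4: not 1>4, acc = 16+4 = 20
k=1,i=5: not 1>5, acc = 20+4 = 24
k=2,i=3: not 2>3, acc = 24+4 = 28
k=2,i=4: not 2>4, acc = 28+4 = 32
k=2,i=5: not 2>5, acc = 32+4 = 36
k=3,i=3: not 3>3, acc = 36+4 = 40
k=3,i=4: not 3>4, acc = 40+4 = 44
k=3,i=5: not 3>5, acc = 44+4 = 48

48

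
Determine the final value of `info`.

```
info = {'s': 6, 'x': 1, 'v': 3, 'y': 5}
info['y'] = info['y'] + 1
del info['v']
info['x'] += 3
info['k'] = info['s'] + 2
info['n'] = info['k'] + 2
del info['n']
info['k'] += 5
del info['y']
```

info['y'] = info['y']+1 = 6 → {'s': 6, 'x': 1, 'v': 3, 'y': 6}
del 'v' → {'s': 6, 'x': 1, 'y': 6}
info['x'] = 1+3 = 4 → {'s': 6, 'x': 4, 'y': 6}
info['k'] = info['s']+2 = 8 → {'s': 6, 'x': 4, 'y': 6, 'k': 8}
info['n'] = info['k']+2 = 10 → {'s': 6, 'x': 4, 'y': 6, 'k': 8, 'n': 10}
del 'n' → {'s': 6, 'x': 4, 'y': 6, 'k': 8}
info['k'] = 8+5 = 13 → {'s': 6, 'x': 4, 'y': 6, 'k': 13}
del 'y' → {'s': 6, 'x': 4, 'k': 13}

{'s': 6, 'x': 4, 'k': 13}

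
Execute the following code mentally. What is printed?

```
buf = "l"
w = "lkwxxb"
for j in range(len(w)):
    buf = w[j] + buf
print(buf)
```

bxxwkll

j=0: prepend 'l' → 'll'
j=1: prepend 'k' → 'kll'
j=2: prepend 'w' → 'wkll'
j=3: prepend 'x' → 'xwkll'
j=4: prepend 'x' → 'xxwkll'
j=5: prepend 'b' → 'bxxwkll'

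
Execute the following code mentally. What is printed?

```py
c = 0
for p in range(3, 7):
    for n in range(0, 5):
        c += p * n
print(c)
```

p=3,n=0: c = 0+0 = 0
p=3,n=1: c = 0+3 = 3
p=3,n=2: c = 3+6 = 9
p=3,n=3: c = 9+9 = 18
p=3,n=4: c = 18+12 = 30
p=4,n=0: c = 30+0 = 30
p=4,n=1: c = 30+4 = 34
p=4,n=2: c = 34+8 = 42
p=4,n=3: c = 42+12 = 54
p=4,n=4: c = 54+16 = 70
p=5,n=0: c = 70+0 = 70
p=5,n=1: c = 70+5 = 75
p=5,n=2: c = 75+10 = 85
p=5,n=3: c = 85+15 = 100
p=5,n=4: c = 100+20 = 120
p=6,n=0: c = 120+0 = 120
p=6,n=1: c = 120+6 = 126
p=6,n=2: c = 126+12 = 138
p=6,n=3: c = 138+18 = 156
p=6,n=4: c = 156+24 = 180

180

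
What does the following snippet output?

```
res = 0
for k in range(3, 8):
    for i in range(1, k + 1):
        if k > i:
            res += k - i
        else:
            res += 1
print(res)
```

k=3,i=1: 3>1, res = 0+2 = 2
k=3,i=2: 3>2, res = 2+1 = 3
k=3,i=3: not 3>3, res = 3+1 = 4
k=4,i=1: 4>1, res = 4+3 = 7
k=4,i=2: 4>2, res = 7+2 = 9
k=4,i=3: 4>3, res = 9+1 = 10
k=4,i=4: not 4>4, res = 10+1 = 11
k=5,i=1: 5>1, res = 11+4 = 15
k=5,i=2: 5>2, res = 15+3 = 18
k=5,i=3: 5>3, res = 18+2 = 20
k=5,i=4: 5>4, res = 20+1 = 21
k=5,i=5: not 5>5, res = 21+1 = 22
k=6,i=1: 6>1, res = 22+5 = 27
k=6,i=2: 6>2, res = 27+4 = 31
k=6,i=3: 6>3, res = 31+3 = 34
k=6,i=4: 6>4, res = 34+2 = 36
k=6,i=5: 6>5, res = 36+1 = 37
k=6,i=6: not 6>6, res = 37+1 = 38
k=7,i=1: 7>1, res = 38+6 = 44
k=7,i=2: 7>2, res = 44+5 = 49
k=7,i=3: 7>3, res = 49+4 = 53
k=7,i=4: 7>4, res = 53+3 = 56
k=7,i=5: 7>5, res = 56+2 = 58
k=7,i=6: 7>6, res = 58+1 = 59
k=7,i=7: not 7>7, res = 59+1 = 60

60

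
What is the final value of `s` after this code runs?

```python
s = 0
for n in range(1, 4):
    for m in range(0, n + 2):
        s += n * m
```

45

n=1,m=0: s = 0+0 = 0
n=1,m=1: s = 0+1 = 1
n=1,m=2: s = 1+2 = 3
n=2,m=0: s = 3+0 = 3
n=2,m=1: s = 3+2 = 5
n=2,m=2: s = 5+4 = 9
n=2,m=3: s = 9+6 = 15
n=3,m=0: s = 15+0 = 15
n=3,m=1: s = 15+3 = 18
n=3,m=2: s = 18+6 = 24
n=3,m=3: s = 24+9 = 33
n=3,m=4: s = 33+12 = 45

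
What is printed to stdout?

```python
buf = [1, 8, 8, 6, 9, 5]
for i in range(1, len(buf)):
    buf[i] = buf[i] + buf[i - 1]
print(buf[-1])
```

i=1: buf[1] = 8+1 = 9 → [1, 9, 8, 6, 9, 5]
i=2: buf[2] = 8+9 = 17 → [1, 9, 17, 6, 9, 5]
i=3: buf[3] = 6+17 = 23 → [1, 9, 17, 23, 9, 5]
i=4: buf[4] = 9+23 = 32 → [1, 9, 17, 23, 32, 5]
i=5: buf[5] = 5+32 = 37 → [1, 9, 17, 23, 32, 37]

37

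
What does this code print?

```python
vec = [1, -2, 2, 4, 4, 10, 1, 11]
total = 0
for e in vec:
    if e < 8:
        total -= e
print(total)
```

e=1: <8, total = 0-1 = -1
e=-2: <8, total = (-1)-(-2) = 1
e=2: <8, total = 1-2 = -1
e=4: <8, total = (-1)-4 = -5
e=4: <8, total = (-5)-4 = -9
e=10: not <8
e=1: <8, total = (-9)-1 = -10
e=11: not <8

-10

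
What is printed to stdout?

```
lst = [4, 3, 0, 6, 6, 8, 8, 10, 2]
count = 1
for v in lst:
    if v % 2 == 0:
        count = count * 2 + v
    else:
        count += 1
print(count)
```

1302

v=4: even, count = 1*2+4 = 6
v=3: not even, count = 6+1 = 7
v=0: even, count = 7*2+0 = 14
v=6: even, count = 14*2+6 = 34
v=6: even, count = 34*2+6 = 74
v=8: even, count = 74*2+8 = 156
v=8: even, count = 156*2+8 = 320
v=10: even, count = 320*2+10 = 650
v=2: even, count = 650*2+2 = 1302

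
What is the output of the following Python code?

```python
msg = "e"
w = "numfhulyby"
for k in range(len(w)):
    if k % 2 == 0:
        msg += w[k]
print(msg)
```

enmhlb

k=0: add 'n' → 'en'
k=1: skip
k=2: add 'm' → 'enm'
k=3: skip
k=4: add 'h' → 'enmh'
k=5: skip
k=6: add 'l' → 'enmhl'
k=7: skip
k=8: add 'b' → 'enmhlb'
k=9: skip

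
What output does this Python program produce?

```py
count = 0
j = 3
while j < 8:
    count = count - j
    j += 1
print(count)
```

-25

j=3: count = 0-3 = -3
j=4: count = (-3)-4 = -7
j=5: count = (-7)-5 = -12
j=6: count = (-12)-6 = -18
j=7: count = (-18)-7 = -25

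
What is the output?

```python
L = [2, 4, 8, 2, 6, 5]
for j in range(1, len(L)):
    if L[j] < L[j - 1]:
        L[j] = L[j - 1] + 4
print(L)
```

j=1: 4>=2, unchanged → [2, 4, 8, 2, 6, 5]
j=2: 8>=4, unchanged → [2, 4, 8, 2, 6, 5]
j=3: 2<8, L[3] = 8+4 = 12 → [2, 4, 8, 12, 6, 5]
j=4: 6<12, L[4] = 12+4 = 16 → [2, 4, 8, 12, 16, 5]
j=5: 5<16, L[5] = 16+4 = 20 → [2, 4, 8, 12, 16, 20]

[2, 4, 8, 12, 16, 20]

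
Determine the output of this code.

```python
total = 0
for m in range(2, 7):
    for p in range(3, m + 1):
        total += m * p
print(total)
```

m=3,p=3: total = 0+9 = 9
m=4,p=3: total = 9+12 = 21
m=4,p=4: total = 21+16 = 37
m=5,p=3: total = 37+15 = 52
m=5,p=4: total = 52+20 = 72
m=5,p=5: total = 72+25 = 97
m=6,p=3: total = 97+18 = 115
m=6,p=4: total = 115+24 = 139
m=6,p=5: total = 139+30 = 169
m=6,p=6: total = 169+36 = 205

205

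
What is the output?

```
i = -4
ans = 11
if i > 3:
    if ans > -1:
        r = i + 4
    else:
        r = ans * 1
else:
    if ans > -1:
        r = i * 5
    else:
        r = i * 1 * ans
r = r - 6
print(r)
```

i=-4, ans=11
i > 3 is False; ans > -1 is True
→ r = i * 5 = -20
r = (-20)-6 = -26

-26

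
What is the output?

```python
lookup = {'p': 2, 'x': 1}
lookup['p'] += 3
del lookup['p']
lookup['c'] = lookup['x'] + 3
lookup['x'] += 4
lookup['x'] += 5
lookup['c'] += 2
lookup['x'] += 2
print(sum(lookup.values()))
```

18

lookup['p'] = 2+3 = 5 → {'p': 5, 'x': 1}
del 'p' → {'x': 1}
lookup['c'] = lookup['x']+3 = 4 → {'x': 1, 'c': 4}
lookup['x'] = 1+4 = 5 → {'x': 5, 'c': 4}
lookup['x'] = 5+5 = 10 → {'x': 10, 'c': 4}
lookup['c'] = 4+2 = 6 → {'x': 10, 'c': 6}
lookup['x'] = 10+2 = 12 → {'x': 12, 'c': 6}
sum of values = 18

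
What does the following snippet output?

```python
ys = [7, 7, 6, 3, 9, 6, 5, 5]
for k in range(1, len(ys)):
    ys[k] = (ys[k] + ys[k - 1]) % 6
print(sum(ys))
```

k=1: ys[1] = (7+7)%6 = 2 → [7, 2, 6, 3, 9, 6, 5, 5]
k=2: ys[2] = (6+2)%6 = 2 → [7, 2, 2, 3, 9, 6, 5, 5]
k=3: ys[3] = (3+2)%6 = 5 → [7, 2, 2, 5, 9, 6, 5, 5]
k=4: ys[4] = (9+5)%6 = 2 → [7, 2, 2, 5, 2, 6, 5, 5]
k=5: ys[5] = (6+2)%6 = 2 → [7, 2, 2, 5, 2, 2, 5, 5]
k=6: ys[6] = (5+2)%6 = 1 → [7, 2, 2, 5, 2, 2, 1, 5]
k=7: ys[7] = (5+1)%6 = 0 → [7, 2, 2, 5, 2, 2, 1, 0]
sum = 21

21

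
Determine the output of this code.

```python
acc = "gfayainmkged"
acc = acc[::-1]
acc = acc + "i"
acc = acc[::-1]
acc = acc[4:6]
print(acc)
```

ya

reverse → 'degkmniayafg'
+ 'i' → 'degkmniayafgi'
reverse → 'igfayainmkged'
slice [4:6] → 'ya'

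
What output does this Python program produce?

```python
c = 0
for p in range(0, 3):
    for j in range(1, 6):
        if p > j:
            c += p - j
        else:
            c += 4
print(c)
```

p=0,j=1: not 0>1, c = 0+4 = 4
p=0,j=2: not 0>2, c = 4+4 = 8
p=0,j=3: not 0>3, c = 8+4 = 12
p=0,j=4: not 0>4, c = 12+4 = 16
p=0,j=5: not 0>5, c = 16+4 = 20
p=1,j=1: not 1>1, c = 20+4 = 24
p=1,j=2: not 1>2, c = 24+4 = 28
p=1,j=3: not 1>3, c = 28+4 = 32
p=1,j=4: not 1>4, c = 32+4 = 36
p=1,j=5: not 1>5, c = 36+4 = 40
p=2,j=1: 2>1, c = 40+1 = 41
p=2,j=2: not 2>2, c = 41+4 = 45
p=2,j=3: not 2>3, c = 45+4 = 49
p=2,j=4: not 2>4, c = 49+4 = 53
p=2,j=5: not 2>5, c = 53+4 = 57

57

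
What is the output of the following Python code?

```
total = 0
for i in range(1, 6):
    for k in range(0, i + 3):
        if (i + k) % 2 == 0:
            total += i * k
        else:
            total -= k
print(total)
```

i=1,k=0: odd sum, total = 0-0 = 0
i=1,k=1: even sum, total = 0+1 = 1
i=1,k=2: odd sum, total = 1-2 = -1
i=1,k=3: even sum, total = (-1)+3 = 2
i=2,k=0: even sum, total = 2+0 = 2
i=2,k=1: odd sum, total = 2-1 = 1
i=2,k=2: even sum, total = 1+4 = 5
i=2,k=3: odd sum, total = 5-3 = 2
i=2,k=4: even sum, total = 2+8 = 10
i=3,k=0: odd sum, total = 10-0 = 10
i=3,k=1: even sum, total = 10+3 = 13
i=3,k=2: odd sum, total = 13-2 = 11
i=3,k=3: even sum, total = 11+9 = 20
i=3,k=4: odd sum, total = 20-4 = 16
i=3,k=5: even sum, total = 16+15 = 31
i=4,k=0: even sum, total = 31+0 = 31
i=4,k=1: odd sum, total = 31-1 = 30
i=4,k=2: even sum, total = 30+8 = 38
i=4,k=3: odd sum, total = 38-3 = 35
i=4,k=4: even sum, total = 35+16 = 51
i=4,k=5: odd sum, total = 51-5 = 46
i=4,k=6: even sum, total = 46+24 = 70
i=5,k=0: odd sum, total = 70-0 = 70
i=5,k=1: even sum, total = 70+5 = 75
i=5,k=2: odd sum, total = 75-2 = 73
i=5,k=3: even sum, total = 73+15 = 88
i=5,k=4: odd sum, total = 88-4 = 84
i=5,k=5: even sum, total = 84+25 = 109
i=5,k=6: odd sum, total = 109-6 = 103
i=5,k=7: even sum, total = 103+35 = 138

138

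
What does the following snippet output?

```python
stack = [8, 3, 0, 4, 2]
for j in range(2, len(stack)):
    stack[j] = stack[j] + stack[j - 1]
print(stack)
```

j=2: stack[2] = 0+3 = 3 → [8, 3, 3, 4, 2]
j=3: stack[3] = 4+3 = 7 → [8, 3, 3, 7, 2]
j=4: stack[4] = 2+7 = 9 → [8, 3, 3, 7, 9]

[8, 3, 3, 7, 9]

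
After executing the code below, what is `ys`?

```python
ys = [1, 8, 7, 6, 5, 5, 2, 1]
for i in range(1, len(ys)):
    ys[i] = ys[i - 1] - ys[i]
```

i=1: ys[1] = 1-8 = -7 → [1, -7, 7, 6, 5, 5, 2, 1]
i=2: ys[2] = (-7)-7 = -14 → [1, -7, -14, 6, 5, 5, 2, 1]
i=3: ys[3] = (-14)-6 = -20 → [1, -7, -14, -20, 5, 5, 2, 1]
i=4: ys[4] = (-20)-5 = -25 → [1, -7, -14, -20, -25, 5, 2, 1]
i=5: ys[5] = (-25)-5 = -30 → [1, -7, -14, -20, -25, -30, 2, 1]
i=6: ys[6] = (-30)-2 = -32 → [1, -7, -14, -20, -25, -30, -32, 1]
i=7: ys[7] = (-32)-1 = -33 → [1, -7, -14, -20, -25, -30, -32, -33]

[1, -7, -14, -20, -25, -30, -32, -33]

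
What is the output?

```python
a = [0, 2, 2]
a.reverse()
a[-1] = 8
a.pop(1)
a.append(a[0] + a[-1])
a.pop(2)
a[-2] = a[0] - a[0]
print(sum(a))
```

reverse → [2, 2, 0]
a[-1] = 8 → [2, 2, 8]
pop(1) removes 2 → [2, 8]
append a[0]+a[-1] = 2+8 = 10 → [2, 8, 10]
pop(2) removes 10 → [2, 8]
a[-2] = a[0]-a[0] = 2-2 = 0 → [0, 8]
sum = 8

8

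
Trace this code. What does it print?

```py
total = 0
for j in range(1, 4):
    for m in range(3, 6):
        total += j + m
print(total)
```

j=1,m=3: total = 0+4 = 4
j=1,m=4: total = 4+5 = 9
j=1,m=5: total = 9+6 = 15
j=2,m=3: total = 15+5 = 20
j=2,m=4: total = 20+6 = 26
j=2,m=5: total = 26+7 = 33
j=3,m=3: total = 33+6 = 39
j=3,m=4: total = 39+7 = 46
j=3,m=5: total = 46+8 = 54

54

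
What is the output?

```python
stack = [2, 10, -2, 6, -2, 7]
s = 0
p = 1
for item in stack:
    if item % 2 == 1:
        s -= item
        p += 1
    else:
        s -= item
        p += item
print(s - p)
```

-37

item=2: not odd, s = 0-2 = -2; p=3
item=10: not odd, s = (-2)-10 = -12; p=13
item=-2: not odd, s = (-12)-(-2) = -10; p=11
item=6: not odd, s = (-10)-6 = -16; p=17
item=-2: not odd, s = (-16)-(-2) = -14; p=15
item=7: odd, s = (-14)-7 = -21; p=16
s-p = (-21)-16 = -37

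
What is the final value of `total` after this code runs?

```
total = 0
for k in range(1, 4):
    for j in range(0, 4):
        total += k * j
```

36

k=1,j=0: total = 0+0 = 0
k=1,j=1: total = 0+1 = 1
k=1,j=2: total = 1+2 = 3
k=1,j=3: total = 3+3 = 6
k=2,j=0: total = 6+0 = 6
k=2,j=1: total = 6+2 = 8
k=2,j=2: total = 8+4 = 12
k=2,j=3: total = 12+6 = 18
k=3,j=0: total = 18+0 = 18
k=3,j=1: total = 18+3 = 21
k=3,j=2: total = 21+6 = 27
k=3,j=3: total = 27+9 = 36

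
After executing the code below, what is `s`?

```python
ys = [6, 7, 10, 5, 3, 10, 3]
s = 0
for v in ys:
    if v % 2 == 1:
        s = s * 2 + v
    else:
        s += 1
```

v=6: not odd, s = 0+1 = 1
v=7: odd, s = 1*2+7 = 9
v=10: not odd, s = 9+1 = 10
v=5: odd, s = 10*2+5 = 25
v=3: odd, s = 25*2+3 = 53
v=10: not odd, s = 53+1 = 54
v=3: odd, s = 54*2+3 = 111

111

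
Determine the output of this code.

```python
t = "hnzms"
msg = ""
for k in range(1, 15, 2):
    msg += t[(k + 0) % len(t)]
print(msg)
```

k=1: add t[1]='n' → 'n'
k=3: add t[3]='m' → 'nm'
k=5: add t[0]='h' → 'nmh'
k=7: add t[2]='z' → 'nmhz'
k=9: add t[4]='s' → 'nmhzs'
k=11: add t[1]='n' → 'nmhzsn'
k=13: add t[3]='m' → 'nmhzsnm'

nmhzsnm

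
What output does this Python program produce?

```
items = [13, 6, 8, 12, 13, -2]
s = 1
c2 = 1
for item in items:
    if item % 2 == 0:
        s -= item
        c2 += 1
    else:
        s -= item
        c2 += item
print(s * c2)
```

-1519

item=13: not even, s = 1-13 = -12; c2=14
item=6: even, s = (-12)-6 = -18; c2=15
item=8: even, s = (-18)-8 = -26; c2=16
item=12: even, s = (-26)-12 = -38; c2=17
item=13: not even, s = (-38)-13 = -51; c2=30
item=-2: even, s = (-51)-(-2) = -49; c2=31
s*c2 = (-49)*31 = -1519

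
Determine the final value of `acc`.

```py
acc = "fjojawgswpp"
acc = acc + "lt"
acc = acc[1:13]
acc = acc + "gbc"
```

'jojawgswppltgbc'

+ 'lt' → 'fjojawgswpplt'
slice [1:13] → 'jojawgswpplt'
+ 'gbc' → 'jojawgswppltgbc'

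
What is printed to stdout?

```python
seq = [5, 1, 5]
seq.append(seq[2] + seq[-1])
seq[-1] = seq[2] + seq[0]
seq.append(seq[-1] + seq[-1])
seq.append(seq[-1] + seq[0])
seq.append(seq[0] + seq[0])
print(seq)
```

append seq[2]+seq[-1] = 5+5 = 10 → [5, 1, 5, 10]
seq[-1] = seq[2]+seq[0] = 5+5 = 10 → [5, 1, 5, 10]
append seq[-1]+seq[-1] = 10+10 = 20 → [5, 1, 5, 10, 20]
append seq[-1]+seq[0] = 20+5 = 25 → [5, 1, 5, 10, 20, 25]
append seq[0]+seq[0] = 5+5 = 10 → [5, 1, 5, 10, 20, 25, 10]

[5, 1, 5, 10, 20, 25, 10]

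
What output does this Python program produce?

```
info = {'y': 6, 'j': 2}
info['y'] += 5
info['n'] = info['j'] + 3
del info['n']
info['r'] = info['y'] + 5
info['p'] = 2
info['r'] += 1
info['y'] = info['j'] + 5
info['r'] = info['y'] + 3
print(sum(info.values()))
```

21

info['y'] = 6+5 = 11 → {'y': 11, 'j': 2}
info['n'] = info['j']+3 = 5 → {'y': 11, 'j': 2, 'n': 5}
del 'n' → {'y': 11, 'j': 2}
info['r'] = info['y']+5 = 16 → {'y': 11, 'j': 2, 'r': 16}
info['p'] = 2 → {'y': 11, 'j': 2, 'r': 16, 'p': 2}
info['r'] = 16+1 = 17 → {'y': 11, 'j': 2, 'r': 17, 'p': 2}
info['y'] = info['j']+5 = 7 → {'y': 7, 'j': 2, 'r': 17, 'p': 2}
info['r'] = info['y']+3 = 10 → {'y': 7, 'j': 2, 'r': 10, 'p': 2}
sum of values = 21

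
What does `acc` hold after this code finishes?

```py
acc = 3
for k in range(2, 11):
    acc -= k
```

k=2: acc = 3-2 = 1
k=3: acc = 1-3 = -2
k=4: acc = (-2)-4 = -6
k=5: acc = (-6)-5 = -11
k=6: acc = (-11)-6 = -17
k=7: acc = (-17)-7 = -24
k=8: acc = (-24)-8 = -32
k=9: acc = (-32)-9 = -41
k=10: acc = (-41)-10 = -51

-51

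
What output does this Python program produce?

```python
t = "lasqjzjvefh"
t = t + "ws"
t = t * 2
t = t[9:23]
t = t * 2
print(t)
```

+ 'ws' → 'lasqjzjvefhws'
repeat ×2 → 'lasqjzjvefhwslasqjzjvefhws'
slice [9:23] → 'fhwslasqjzjvef'
repeat ×2 → 'fhwslasqjzjveffhwslasqjzjvef'

fhwslasqjzjveffhwslasqjzjvef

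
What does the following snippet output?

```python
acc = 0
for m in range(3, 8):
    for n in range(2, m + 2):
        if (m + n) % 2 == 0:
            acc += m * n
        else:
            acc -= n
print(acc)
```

m=3,n=2: odd sum, acc = 0-2 = -2
m=3,n=3: even sum, acc = (-2)+9 = 7
m=3,n=4: odd sum, acc = 7-4 = 3
m=4,n=2: even sum, acc = 3+8 = 11
m=4,n=3: odd sum, acc = 11-3 = 8
m=4,n=4: even sum, acc = 8+16 = 24
m=4,n=5: odd sum, acc = 24-5 = 19
m=5,n=2: odd sum, acc = 19-2 = 17
m=5,n=3: even sum, acc = 17+15 = 32
m=5,n=4: odd sum, acc = 32-4 = 28
m=5,n=5: even sum, acc = 28+25 = 53
m=5,n=6: odd sum, acc = 53-6 = 47
m=6,n=2: even sum, acc = 47+12 = 59
m=6,n=3: odd sum, acc = 59-3 = 56
m=6,n=4: even sum, acc = 56+24 = 80
m=6,n=5: odd sum, acc = 80-5 = 75
m=6,n=6: even sum, acc = 75+36 = 111
m=6,n=7: odd sum, acc = 111-7 = 104
m=7,n=2: odd sum, acc = 104-2 = 102
m=7,n=3: even sum, acc = 102+21 = 123
m=7,n=4: odd sum, acc = 123-4 = 119
m=7,n=5: even sum, acc = 119+35 = 154
m=7,n=6: odd sum, acc = 154-6 = 148
m=7,n=7: even sum, acc = 148+49 = 197
m=7,n=8: odd sum, acc = 197-8 = 189

189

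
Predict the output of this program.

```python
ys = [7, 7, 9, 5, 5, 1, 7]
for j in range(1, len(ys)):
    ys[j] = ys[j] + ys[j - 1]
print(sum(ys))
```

180

j=1: ys[1] = 7+7 = 14 → [7, 14, 9, 5, 5, 1, 7]
j=2: ys[2] = 9+14 = 23 → [7, 14, 23, 5, 5, 1, 7]
j=3: ys[3] = 5+23 = 28 → [7, 14, 23, 28, 5, 1, 7]
j=4: ys[4] = 5+28 = 33 → [7, 14, 23, 28, 33, 1, 7]
j=5: ys[5] = 1+33 = 34 → [7, 14, 23, 28, 33, 34, 7]
j=6: ys[6] = 7+34 = 41 → [7, 14, 23, 28, 33, 34, 41]
sum = 180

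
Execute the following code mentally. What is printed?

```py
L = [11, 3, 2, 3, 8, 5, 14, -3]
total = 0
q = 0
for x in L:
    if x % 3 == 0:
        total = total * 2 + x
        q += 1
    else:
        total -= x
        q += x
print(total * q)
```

x=11: not %3==0, total = 0-11 = -11; q=11
x=3: %3==0, total = (-11)*2+3 = -19; q=12
x=2: not %3==0, total = (-19)-2 = -21; q=14
x=3: %3==0, total = (-21)*2+3 = -39; q=15
x=8: not %3==0, total = (-39)-8 = -47; q=23
x=5: not %3==0, total = (-47)-5 = -52; q=28
x=14: not %3==0, total = (-52)-14 = -66; q=42
x=-3: %3==0, total = (-66)*2+(-3) = -135; q=43
total*q = (-135)*43 = -5805

-5805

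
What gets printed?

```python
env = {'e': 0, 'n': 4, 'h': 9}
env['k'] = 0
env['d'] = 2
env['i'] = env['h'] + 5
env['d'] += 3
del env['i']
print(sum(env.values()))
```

env['k'] = 0 → {'e': 0, 'n': 4, 'h': 9, 'k': 0}
env['d'] = 2 → {'e': 0, 'n': 4, 'h': 9, 'k': 0, 'd': 2}
env['i'] = env['h']+5 = 14 → {'e': 0, 'n': 4, 'h': 9, 'k': 0, 'd': 2, 'i': 14}
env['d'] = 2+3 = 5 → {'e': 0, 'n': 4, 'h': 9, 'k': 0, 'd': 5, 'i': 14}
del 'i' → {'e': 0, 'n': 4, 'h': 9, 'k': 0, 'd': 5}
sum of values = 18

18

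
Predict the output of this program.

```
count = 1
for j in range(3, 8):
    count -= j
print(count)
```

-24

j=3: count = 1-3 = -2
j=4: count = (-2)-4 = -6
j=5: count = (-6)-5 = -11
j=6: count = (-11)-6 = -17
j=7: count = (-17)-7 = -24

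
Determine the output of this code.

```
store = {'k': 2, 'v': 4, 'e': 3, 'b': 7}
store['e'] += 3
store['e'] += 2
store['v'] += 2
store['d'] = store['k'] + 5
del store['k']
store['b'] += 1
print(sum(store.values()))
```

29

store['e'] = 3+3 = 6 → {'k': 2, 'v': 4, 'e': 6, 'b': 7}
store['e'] = 6+2 = 8 → {'k': 2, 'v': 4, 'e': 8, 'b': 7}
store['v'] = 4+2 = 6 → {'k': 2, 'v': 6, 'e': 8, 'b': 7}
store['d'] = store['k']+5 = 7 → {'k': 2, 'v': 6, 'e': 8, 'b': 7, 'd': 7}
del 'k' → {'v': 6, 'e': 8, 'b': 7, 'd': 7}
store['b'] = 7+1 = 8 → {'v': 6, 'e': 8, 'b': 8, 'd': 7}
sum of values = 29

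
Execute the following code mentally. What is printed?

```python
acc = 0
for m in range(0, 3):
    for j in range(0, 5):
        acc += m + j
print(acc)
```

45

m=0,j=0: acc = 0+0 = 0
m=0,j=1: acc = 0+1 = 1
m=0,j=2: acc = 1+2 = 3
m=0,j=3: acc = 3+3 = 6
m=0,j=4: acc = 6+4 = 10
m=1,j=0: acc = 10+1 = 11
m=1,j=1: acc = 11+2 = 13
m=1,j=2: acc = 13+3 = 16
m=1,j=3: acc = 16+4 = 20
m=1,j=4: acc = 20+5 = 25
m=2,j=0: acc = 25+2 = 27
m=2,j=1: acc = 27+3 = 30
m=2,j=2: acc = 30+4 = 34
m=2,j=3: acc = 34+5 = 39
m=2,j=4: acc = 39+6 = 45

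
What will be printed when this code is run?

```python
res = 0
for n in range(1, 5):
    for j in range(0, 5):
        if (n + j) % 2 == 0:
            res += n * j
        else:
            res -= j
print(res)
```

32

n=1,j=0: odd sum, res = 0-0 = 0
n=1,j=1: even sum, res = 0+1 = 1
n=1,j=2: odd sum, res = 1-2 = -1
n=1,j=3: even sum, res = (-1)+3 = 2
n=1,j=4: odd sum, res = 2-4 = -2
n=2,j=0: even sum, res = (-2)+0 = -2
n=2,j=1: odd sum, res = (-2)-1 = -3
n=2,j=2: even sum, res = (-3)+4 = 1
n=2,j=3: odd sum, res = 1-3 = -2
n=2,j=4: even sum, res = (-2)+8 = 6
n=3,j=0: odd sum, res = 6-0 = 6
n=3,j=1: even sum, res = 6+3 = 9
n=3,j=2: odd sum, res = 9-2 = 7
n=3,j=3: even sum, res = 7+9 = 16
n=3,j=4: odd sum, res = 16-4 = 12
n=4,j=0: even sum, res = 12+0 = 12
n=4,j=1: odd sum, res = 12-1 = 11
n=4,j=2: even sum, res = 11+8 = 19
n=4,j=3: odd sum, res = 19-3 = 16
n=4,j=4: even sum, res = 16+16 = 32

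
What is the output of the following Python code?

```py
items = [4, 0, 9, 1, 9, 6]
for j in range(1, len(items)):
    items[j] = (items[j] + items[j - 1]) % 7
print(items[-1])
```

1

j=1: items[1] = (0+4)%7 = 4 → [4, 4, 9, 1, 9, 6]
j=2: items[2] = (9+4)%7 = 6 → [4, 4, 6, 1, 9, 6]
j=3: items[3] = (1+6)%7 = 0 → [4, 4, 6, 0, 9, 6]
j=4: items[4] = (9+0)%7 = 2 → [4, 4, 6, 0, 2, 6]
j=5: items[5] = (6+2)%7 = 1 → [4, 4, 6, 0, 2, 1]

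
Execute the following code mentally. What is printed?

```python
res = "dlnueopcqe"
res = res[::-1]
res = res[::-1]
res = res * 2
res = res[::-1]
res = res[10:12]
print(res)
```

reverse → 'eqcpoeunld'
reverse → 'dlnueopcqe'
repeat ×2 → 'dlnueopcqedlnueopcqe'
reverse → 'eqcpoeunldeqcpoeunld'
slice [10:12] → 'eq'

eq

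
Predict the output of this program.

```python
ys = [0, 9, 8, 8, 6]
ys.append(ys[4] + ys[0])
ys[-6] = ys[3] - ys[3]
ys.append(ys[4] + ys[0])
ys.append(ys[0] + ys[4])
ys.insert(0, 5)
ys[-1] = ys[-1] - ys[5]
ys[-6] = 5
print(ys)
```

append ys[4]+ys[0] = 6+0 = 6 → [0, 9, 8, 8, 6, 6]
ys[-6] = ys[3]-ys[3] = 8-8 = 0 → [0, 9, 8, 8, 6, 6]
append ys[4]+ys[0] = 6+0 = 6 → [0, 9, 8, 8, 6, 6, 6]
append ys[0]+ys[4] = 0+6 = 6 → [0, 9, 8, 8, 6, 6, 6, 6]
insert 5 at 0 → [5, 0, 9, 8, 8, 6, 6, 6, 6]
ys[-1] = ys[-1]-ys[5] = 6-6 = 0 → [5, 0, 9, 8, 8, 6, 6, 6, 0]
ys[-6] = 5 → [5, 0, 9, 5, 8, 6, 6, 6, 0]

[5, 0, 9, 5, 8, 6, 6, 6, 0]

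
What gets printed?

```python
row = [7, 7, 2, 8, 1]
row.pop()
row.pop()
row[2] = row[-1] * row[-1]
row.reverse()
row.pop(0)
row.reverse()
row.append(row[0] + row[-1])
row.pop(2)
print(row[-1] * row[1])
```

pop() removes 1 → [7, 7, 2, 8]
pop() removes 8 → [7, 7, 2]
row[2] = row[-1]*row[-1] = 2*2 = 4 → [7, 7, 4]
reverse → [4, 7, 7]
pop(0) removes 4 → [7, 7]
reverse → [7, 7]
append row[0]+row[-1] = 7+7 = 14 → [7, 7, 14]
pop(2) removes 14 → [7, 7]
row[-1]*row[1] = 7*7 = 49

49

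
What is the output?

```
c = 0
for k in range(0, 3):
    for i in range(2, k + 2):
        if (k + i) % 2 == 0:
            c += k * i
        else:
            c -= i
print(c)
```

k=1,i=2: odd sum, c = 0-2 = -2
k=2,i=2: even sum, c = (-2)+4 = 2
k=2,i=3: odd sum, c = 2-3 = -1

-1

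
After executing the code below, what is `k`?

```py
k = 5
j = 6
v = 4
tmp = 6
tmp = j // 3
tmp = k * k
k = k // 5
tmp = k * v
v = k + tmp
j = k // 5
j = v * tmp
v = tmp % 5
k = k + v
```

5

tmp = 6//3 = 2
tmp = 5*5 = 25
k = 5//5 = 1
tmp = 1*4 = 4
v = 1+4 = 5
j = 1//5 = 0
j = 5*4 = 20
v = 4%5 = 4
k = 1+4 = 5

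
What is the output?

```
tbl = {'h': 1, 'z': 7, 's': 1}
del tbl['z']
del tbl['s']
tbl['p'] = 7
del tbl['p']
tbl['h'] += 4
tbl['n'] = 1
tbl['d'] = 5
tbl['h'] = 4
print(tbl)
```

{'h': 4, 'n': 1, 'd': 5}

del 'z' → {'h': 1, 's': 1}
del 's' → {'h': 1}
tbl['p'] = 7 → {'h': 1, 'p': 7}
del 'p' → {'h': 1}
tbl['h'] = 1+4 = 5 → {'h': 5}
tbl['n'] = 1 → {'h': 5, 'n': 1}
tbl['d'] = 5 → {'h': 5, 'n': 1, 'd': 5}
tbl['h'] = 4 → {'h': 4, 'n': 1, 'd': 5}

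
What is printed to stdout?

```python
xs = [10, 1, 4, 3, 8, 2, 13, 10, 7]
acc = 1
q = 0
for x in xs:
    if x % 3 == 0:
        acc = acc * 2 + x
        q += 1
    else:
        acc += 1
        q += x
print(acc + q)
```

72

x=10: not %3==0, acc = 1+1 = 2; q=10
x=1: not %3==0, acc = 2+1 = 3; q=11
x=4: not %3==0, acc = 3+1 = 4; q=15
x=3: %3==0, acc = 4*2+3 = 11; q=16
x=8: not %3==0, acc = 11+1 = 12; q=24
x=2: not %3==0, acc = 12+1 = 13; q=26
x=13: not %3==0, acc = 13+1 = 14; q=39
x=10: not %3==0, acc = 14+1 = 15; q=49
x=7: not %3==0, acc = 15+1 = 16; q=56
acc+q = 16+56 = 72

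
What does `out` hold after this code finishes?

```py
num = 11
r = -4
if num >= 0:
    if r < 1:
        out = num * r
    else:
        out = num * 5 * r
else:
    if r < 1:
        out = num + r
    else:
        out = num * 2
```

-44

num=11, r=-4
num >= 0 is True; r < 1 is True
→ out = num * r = -44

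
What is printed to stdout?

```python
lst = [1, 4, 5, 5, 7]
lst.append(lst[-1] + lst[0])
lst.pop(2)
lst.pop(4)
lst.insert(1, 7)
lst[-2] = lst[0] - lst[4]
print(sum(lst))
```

13

append lst[-1]+lst[0] = 7+1 = 8 → [1, 4, 5, 5, 7, 8]
pop(2) removes 5 → [1, 4, 5, 7, 8]
pop(4) removes 8 → [1, 4, 5, 7]
insert 7 at 1 → [1, 7, 4, 5, 7]
lst[-2] = lst[0]-lst[4] = 1-7 = -6 → [1, 7, 4, -6, 7]
sum = 13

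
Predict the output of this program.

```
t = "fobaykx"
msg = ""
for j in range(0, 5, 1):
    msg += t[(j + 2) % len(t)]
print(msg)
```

j=0: add t[2]='b' → 'b'
j=1: add t[3]='a' → 'ba'
j=2: add t[4]='y' → 'bay'
j=3: add t[5]='k' → 'bayk'
j=4: add t[6]='x' → 'baykx'

baykx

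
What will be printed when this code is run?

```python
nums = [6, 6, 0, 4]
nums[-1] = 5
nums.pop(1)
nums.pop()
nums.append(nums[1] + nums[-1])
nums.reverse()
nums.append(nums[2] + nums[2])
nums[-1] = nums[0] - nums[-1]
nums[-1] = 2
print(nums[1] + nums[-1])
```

2

nums[-1] = 5 → [6, 6, 0, 5]
pop(1) removes 6 → [6, 0, 5]
pop() removes 5 → [6, 0]
append nums[1]+nums[-1] = 0+0 = 0 → [6, 0, 0]
reverse → [0, 0, 6]
append nums[2]+nums[2] = 6+6 = 12 → [0, 0, 6, 12]
nums[-1] = nums[0]-nums[-1] = 0-12 = -12 → [0, 0, 6, -12]
nums[-1] = 2 → [0, 0, 6, 2]
nums[1]+nums[-1] = 0+2 = 2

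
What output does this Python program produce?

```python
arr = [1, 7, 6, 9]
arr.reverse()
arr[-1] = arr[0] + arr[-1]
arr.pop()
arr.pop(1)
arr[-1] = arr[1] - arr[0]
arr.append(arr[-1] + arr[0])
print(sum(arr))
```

reverse → [9, 6, 7, 1]
arr[-1] = arr[0]+arr[-1] = 9+1 = 10 → [9, 6, 7, 10]
pop() removes 10 → [9, 6, 7]
pop(1) removes 6 → [9, 7]
arr[-1] = arr[1]-arr[0] = 7-9 = -2 → [9, -2]
append arr[-1]+arr[0] = (-2)+9 = 7 → [9, -2, 7]
sum = 14

14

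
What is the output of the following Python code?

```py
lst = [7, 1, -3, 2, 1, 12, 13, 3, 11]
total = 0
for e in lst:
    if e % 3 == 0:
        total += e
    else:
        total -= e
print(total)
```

e=7: not %3==0, total = 0-7 = -7
e=1: not %3==0, total = (-7)-1 = -8
e=-3: %3==0, total = (-8)+(-3) = -11
e=2: not %3==0, total = (-11)-2 = -13
e=1: not %3==0, total = (-13)-1 = -14
e=12: %3==0, total = (-14)+12 = -2
e=13: not %3==0, total = (-2)-13 = -15
e=3: %3==0, total = (-15)+3 = -12
e=11: not %3==0, total = (-12)-11 = -23

-23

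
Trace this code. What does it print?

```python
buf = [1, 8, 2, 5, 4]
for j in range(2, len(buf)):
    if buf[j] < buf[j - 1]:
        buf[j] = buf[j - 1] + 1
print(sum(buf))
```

39

j=2: 2<8, buf[2] = 8+1 = 9 → [1, 8, 9, 5, 4]
j=3: 5<9, buf[3] = 9+1 = 10 → [1, 8, 9, 10, 4]
j=4: 4<10, buf[4] = 10+1 = 11 → [1, 8, 9, 10, 11]
sum = 39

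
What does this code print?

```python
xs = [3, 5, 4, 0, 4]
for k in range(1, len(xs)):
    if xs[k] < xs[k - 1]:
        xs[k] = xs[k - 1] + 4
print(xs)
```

k=1: 5>=3, unchanged → [3, 5, 4, 0, 4]
k=2: 4<5, xs[2] = 5+4 = 9 → [3, 5, 9, 0, 4]
k=3: 0<9, xs[3] = 9+4 = 13 → [3, 5, 9, 13, 4]
k=4: 4<13, xs[4] = 13+4 = 17 → [3, 5, 9, 13, 17]

[3, 5, 9, 13, 17]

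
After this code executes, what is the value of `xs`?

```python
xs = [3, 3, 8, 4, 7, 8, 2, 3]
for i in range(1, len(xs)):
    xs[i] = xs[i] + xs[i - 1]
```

i=1: xs[1] = 3+3 = 6 → [3, 6, 8, 4, 7, 8, 2, 3]
i=2: xs[2] = 8+6 = 14 → [3, 6, 14, 4, 7, 8, 2, 3]
i=3: xs[3] = 4+14 = 18 → [3, 6, 14, 18, 7, 8, 2, 3]
i=4: xs[4] = 7+18 = 25 → [3, 6, 14, 18, 25, 8, 2, 3]
i=5: xs[5] = 8+25 = 33 → [3, 6, 14, 18, 25, 33, 2, 3]
i=6: xs[6] = 2+33 = 35 → [3, 6, 14, 18, 25, 33, 35, 3]
i=7: xs[7] = 3+35 = 38 → [3, 6, 14, 18, 25, 33, 35, 38]

[3, 6, 14, 18, 25, 33, 35, 38]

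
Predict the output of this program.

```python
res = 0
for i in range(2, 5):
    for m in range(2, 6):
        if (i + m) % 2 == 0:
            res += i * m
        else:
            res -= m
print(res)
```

38

i=2,m=2: even sum, res = 0+4 = 4
i=2,m=3: odd sum, res = 4-3 = 1
i=2,m=4: even sum, res = 1+8 = 9
i=2,m=5: odd sum, res = 9-5 = 4
i=3,m=2: odd sum, res = 4-2 = 2
i=3,m=3: even sum, res = 2+9 = 11
i=3,m=4: odd sum, res = 11-4 = 7
i=3,m=5: even sum, res = 7+15 = 22
i=4,m=2: even sum, res = 22+8 = 30
i=4,m=3: odd sum, res = 30-3 = 27
i=4,m=4: even sum, res = 27+16 = 43
i=4,m=5: odd sum, res = 43-5 = 38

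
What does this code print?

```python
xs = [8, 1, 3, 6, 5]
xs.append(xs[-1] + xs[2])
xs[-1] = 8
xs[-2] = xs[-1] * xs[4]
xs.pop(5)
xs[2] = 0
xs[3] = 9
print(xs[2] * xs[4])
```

append xs[-1]+xs[2] = 5+3 = 8 → [8, 1, 3, 6, 5, 8]
xs[-1] = 8 → [8, 1, 3, 6, 5, 8]
xs[-2] = xs[-1]*xs[4] = 8*5 = 40 → [8, 1, 3, 6, 40, 8]
pop(5) removes 8 → [8, 1, 3, 6, 40]
xs[2] = 0 → [8, 1, 0, 6, 40]
xs[3] = 9 → [8, 1, 0, 9, 40]
xs[2]*xs[4] = 0*40 = 0

0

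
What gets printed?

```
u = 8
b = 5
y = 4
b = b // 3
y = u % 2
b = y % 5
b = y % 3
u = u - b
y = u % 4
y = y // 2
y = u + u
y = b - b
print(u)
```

b = 5//3 = 1
y = 8%2 = 0
b = 0%5 = 0
b = 0%3 = 0
u = 8-0 = 8
y = 8%4 = 0
y = 0//2 = 0
y = 8+8 = 16
y = 0-0 = 0

8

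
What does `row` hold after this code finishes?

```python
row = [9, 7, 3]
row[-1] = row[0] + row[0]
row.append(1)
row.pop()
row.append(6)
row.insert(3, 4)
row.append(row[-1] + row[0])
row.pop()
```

[9, 7, 18, 4, 6]

row[-1] = row[0]+row[0] = 9+9 = 18 → [9, 7, 18]
append 1 → [9, 7, 18, 1]
pop() removes 1 → [9, 7, 18]
append 6 → [9, 7, 18, 6]
insert 4 at 3 → [9, 7, 18, 4, 6]
append row[-1]+row[0] = 6+9 = 15 → [9, 7, 18, 4, 6, 15]
pop() removes 15 → [9, 7, 18, 4, 6]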